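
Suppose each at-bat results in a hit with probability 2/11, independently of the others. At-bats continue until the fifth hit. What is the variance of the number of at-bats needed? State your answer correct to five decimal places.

123.75000

Y = total at-bats until the fifth success; negative binomial with r=5, p=0.181818.
Var(Y) = r(1−p)/p² = 5·0.818182 / 0.181818² = 123.7500000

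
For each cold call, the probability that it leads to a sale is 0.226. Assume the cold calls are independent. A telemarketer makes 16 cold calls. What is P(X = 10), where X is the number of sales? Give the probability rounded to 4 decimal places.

0.0006

X ~ Binomial(n=16, p=0.226).
P(X=10) = C(16,10) · p^10 · (1−p)^6
= 8008 · 3.476e-07 · 0.215 = 0.000598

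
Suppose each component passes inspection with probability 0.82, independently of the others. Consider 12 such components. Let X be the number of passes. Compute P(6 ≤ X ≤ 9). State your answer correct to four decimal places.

X ~ Binomial(12, 0.82); P(6 ≤ X ≤ 9) = Σ C(12,k) p^k (1−p)^(12−k) over k:
  k=6: C(12,6)·0.82^6·0.18^6 = 0.009554
  k=7: C(12,7)·0.82^7·0.18^5 = 0.037307
  k=8: C(12,8)·0.82^8·0.18^4 = 0.106220
  k=9: C(12,9)·0.82^9·0.18^3 = 0.215063
Total = 0.368143

0.3681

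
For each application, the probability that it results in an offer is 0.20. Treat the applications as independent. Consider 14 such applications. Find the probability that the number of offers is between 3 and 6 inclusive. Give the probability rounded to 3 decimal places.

0.540

X ~ Binomial(14, 0.20); P(3 ≤ X ≤ 6) = Σ C(14,k) p^k (1−p)^(14−k) over k:
  k=3: C(14,3)·0.20^3·0.80^11 = 0.25014
  k=4: C(14,4)·0.20^4·0.80^10 = 0.17197
  k=5: C(14,5)·0.20^5·0.80^9 = 0.08599
  k=6: C(14,6)·0.20^6·0.80^8 = 0.03224
Total = 0.54034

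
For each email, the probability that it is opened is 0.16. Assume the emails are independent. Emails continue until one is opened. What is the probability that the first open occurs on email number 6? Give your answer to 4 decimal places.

Geometric (trials to first success), p = 0.16.
P(Y = 6) = (1−p)^5 · p = 0.41821 · 0.16 = 0.066914

0.0669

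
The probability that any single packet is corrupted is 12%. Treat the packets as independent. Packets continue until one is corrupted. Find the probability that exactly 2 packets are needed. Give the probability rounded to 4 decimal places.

0.1056

Geometric (trials to first success), p = 0.12.
P(Y = 2) = (1−p)^1 · p = 0.88 · 0.12 = 0.105600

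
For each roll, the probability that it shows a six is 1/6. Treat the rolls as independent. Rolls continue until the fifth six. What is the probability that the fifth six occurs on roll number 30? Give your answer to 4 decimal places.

0.0320

Y = trial on which the fifth success occurs; negative binomial, r=5, p=0.166667.
P(Y=30) = C(29,4) · p^5 · (1−p)^25
= 23751 · 0.0001286 · 0.010483 = 0.032018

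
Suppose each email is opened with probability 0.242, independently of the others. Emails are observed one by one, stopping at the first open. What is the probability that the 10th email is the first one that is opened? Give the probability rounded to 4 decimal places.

Geometric (trials to first success), p = 0.242.
P(Y = 10) = (1−p)^9 · p = 0.082608 · 0.242 = 0.019991

0.0200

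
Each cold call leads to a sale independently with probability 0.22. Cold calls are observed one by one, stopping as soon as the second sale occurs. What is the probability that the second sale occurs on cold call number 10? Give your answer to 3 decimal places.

Y = trial on which the second success occurs; negative binomial, r=2, p=0.22.
P(Y=10) = C(9,1) · p^2 · (1−p)^8
= 9 · 0.0484 · 0.13701 = 0.05968

0.060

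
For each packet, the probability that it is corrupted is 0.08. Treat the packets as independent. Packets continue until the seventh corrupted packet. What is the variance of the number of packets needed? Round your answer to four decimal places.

1006.2500

Y = total packets until the seventh success; negative binomial with r=7, p=0.08.
Var(Y) = r(1−p)/p² = 7·0.92 / 0.08² = 1006.250000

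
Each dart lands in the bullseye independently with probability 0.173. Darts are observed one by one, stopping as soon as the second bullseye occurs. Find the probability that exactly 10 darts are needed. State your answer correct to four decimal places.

0.0589

Y = trial on which the second success occurs; negative binomial, r=2, p=0.173.
P(Y=10) = C(9,1) · p^2 · (1−p)^8
= 9 · 0.029929 · 0.2188 = 0.058936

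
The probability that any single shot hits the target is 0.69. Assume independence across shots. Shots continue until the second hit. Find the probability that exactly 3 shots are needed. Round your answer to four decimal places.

0.2952

Y = trial on which the second success occurs; negative binomial, r=2, p=0.69.
P(Y=3) = C(2,1) · p^2 · (1−p)^1
= 2 · 0.4761 · 0.31 = 0.295182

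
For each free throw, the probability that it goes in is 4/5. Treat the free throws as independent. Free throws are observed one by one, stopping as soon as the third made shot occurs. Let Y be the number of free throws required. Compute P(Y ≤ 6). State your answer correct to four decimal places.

0.9830

Finishing within 6 free throws ⇔ at least 3 successes in the first 6. With X ~ Binomial(6, 0.80), P(Y ≤ 6) = 1 − P(X ≤ 2).
  k=0: C(6,0)·0.80^0·0.20^6 = 0.000064
  k=1: C(6,1)·0.80^1·0.20^5 = 0.001536
  k=2: C(6,2)·0.80^2·0.20^4 = 0.015360
1 − 0.016960 = 0.983040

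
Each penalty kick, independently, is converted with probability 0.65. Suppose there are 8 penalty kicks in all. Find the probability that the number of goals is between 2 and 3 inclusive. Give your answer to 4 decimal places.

0.1025

X ~ Binomial(8, 0.65); P(2 ≤ X ≤ 3) = Σ C(8,k) p^k (1−p)^(8−k) over k:
  k=2: C(8,2)·0.65^2·0.35^6 = 0.021747
  k=3: C(8,3)·0.65^3·0.35^5 = 0.080773
Total = 0.102520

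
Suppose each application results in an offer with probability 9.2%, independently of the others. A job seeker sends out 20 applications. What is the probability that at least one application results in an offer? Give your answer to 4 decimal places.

0.8549

P(at least one) = 1 − P(none) = 1 − (1 − 0.092)^20
= 1 − 0.145117 = 0.854883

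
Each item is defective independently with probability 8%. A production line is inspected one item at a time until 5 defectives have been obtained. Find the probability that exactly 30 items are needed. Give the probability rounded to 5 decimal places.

Y = trial on which the fifth success occurs; negative binomial, r=5, p=0.08.
P(Y=30) = C(29,4) · p^5 · (1−p)^25
= 23751 · 3.2768e-06 · 0.12436 = 0.0096789

0.00968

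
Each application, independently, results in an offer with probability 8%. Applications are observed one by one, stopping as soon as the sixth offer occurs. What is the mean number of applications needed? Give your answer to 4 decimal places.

75.0000

Y = total applications until the sixth success; negative binomial with r=6, p=0.08.
E[Y] = r / p = 6 / 0.08 = 75.000000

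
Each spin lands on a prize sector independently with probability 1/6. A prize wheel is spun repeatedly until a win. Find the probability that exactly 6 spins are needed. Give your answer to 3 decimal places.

0.067

Geometric (trials to first success), p = 0.166667.
P(Y = 6) = (1−p)^5 · p = 0.40188 · 0.166667 = 0.06698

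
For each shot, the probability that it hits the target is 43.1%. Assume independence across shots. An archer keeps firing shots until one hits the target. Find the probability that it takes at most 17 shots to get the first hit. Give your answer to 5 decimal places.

0.99993

Y = number of shots to the first success; geometric, p = 0.431.
P(Y ≤ 17) = 1 − (1−p)^17 = 1 − 0.0000687 = 0.9999313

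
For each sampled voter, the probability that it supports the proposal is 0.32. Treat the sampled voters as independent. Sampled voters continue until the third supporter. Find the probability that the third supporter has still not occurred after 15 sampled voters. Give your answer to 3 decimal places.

0.096

Needing more than 15 sampled voters ⇔ fewer than 3 successes in the first 15. With X ~ Binomial(15, 0.32), P(Y > 15) = P(X ≤ 2).
  k=0: C(15,0)·0.32^0·0.68^15 = 0.00307
  k=1: C(15,1)·0.32^1·0.68^14 = 0.02170
  k=2: C(15,2)·0.32^2·0.68^13 = 0.07147
P(X ≤ 2) = 0.09624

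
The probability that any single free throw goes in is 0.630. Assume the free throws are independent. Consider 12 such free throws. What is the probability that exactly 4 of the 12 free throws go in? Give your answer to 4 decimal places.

X ~ Binomial(n=12, p=0.63).
P(X=4) = C(12,4) · p^4 · (1−p)^8
= 495 · 0.15753 · 0.00035125 = 0.027389

0.0274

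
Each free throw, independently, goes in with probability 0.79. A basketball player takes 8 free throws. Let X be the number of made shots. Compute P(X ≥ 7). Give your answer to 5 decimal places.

0.47434

X ~ Binomial(8, 0.79); P(X ≥ 7) = Σ C(8,k) p^k (1−p)^(8−k) over k:
  k=7: C(8,7)·0.79^7·0.21^1 = 0.3226257
  k=8: C(8,8)·0.79^8·0.21^0 = 0.1517109
Total = 0.4743366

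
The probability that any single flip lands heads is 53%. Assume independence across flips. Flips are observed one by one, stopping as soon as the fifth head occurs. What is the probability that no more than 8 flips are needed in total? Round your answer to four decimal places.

0.4306

Finishing within 8 flips ⇔ at least 5 successes in the first 8. With X ~ Binomial(8, 0.53), P(Y ≤ 8) = 1 − P(X ≤ 4).
  k=0: C(8,0)·0.53^0·0.47^8 = 0.002381
  k=1: C(8,1)·0.53^1·0.47^7 = 0.021481
  k=2: C(8,2)·0.53^2·0.47^6 = 0.084781
  k=3: C(8,3)·0.53^3·0.47^5 = 0.191208
  k=4: C(8,4)·0.53^4·0.47^4 = 0.269521
1 − 0.569371 = 0.430629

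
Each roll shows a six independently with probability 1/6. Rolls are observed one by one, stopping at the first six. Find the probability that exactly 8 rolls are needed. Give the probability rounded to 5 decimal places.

Geometric (trials to first success), p = 0.166667.
P(Y = 8) = (1−p)^7 · p = 0.27908 · 0.166667 = 0.0465136

0.04651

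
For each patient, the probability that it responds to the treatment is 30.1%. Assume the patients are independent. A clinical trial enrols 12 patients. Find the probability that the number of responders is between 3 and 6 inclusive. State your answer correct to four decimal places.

X ~ Binomial(12, 0.301); P(3 ≤ X ≤ 6) = Σ C(12,k) p^k (1−p)^(12−k) over k:
  k=3: C(12,3)·0.301^3·0.699^9 = 0.239010
  k=4: C(12,4)·0.301^4·0.699^8 = 0.231573
  k=5: C(12,5)·0.301^5·0.699^7 = 0.159550
  k=6: C(12,6)·0.301^6·0.699^6 = 0.080156
Total = 0.710290

0.7103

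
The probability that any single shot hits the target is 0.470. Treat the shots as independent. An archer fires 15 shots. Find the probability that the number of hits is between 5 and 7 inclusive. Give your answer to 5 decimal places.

X ~ Binomial(15, 0.47); P(5 ≤ X ≤ 7) = Σ C(15,k) p^k (1−p)^(15−k) over k:
  k=5: C(15,5)·0.47^5·0.53^10 = 0.1204490
  k=6: C(15,6)·0.47^6·0.53^9 = 0.1780222
  k=7: C(15,7)·0.47^7·0.53^8 = 0.2029740
Total = 0.5014452

0.50145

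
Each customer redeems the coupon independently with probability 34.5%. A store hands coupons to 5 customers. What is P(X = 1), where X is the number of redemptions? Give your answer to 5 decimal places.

X ~ Binomial(n=5, p=0.345).
P(X=1) = C(5,1) · p^1 · (1−p)^4
= 5 · 0.345 · 0.18406 = 0.3175077

0.31751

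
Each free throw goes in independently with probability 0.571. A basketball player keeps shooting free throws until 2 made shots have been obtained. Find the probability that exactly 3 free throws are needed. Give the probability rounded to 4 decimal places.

0.2797

Y = trial on which the second success occurs; negative binomial, r=2, p=0.571.
P(Y=3) = C(2,1) · p^2 · (1−p)^1
= 2 · 0.32604 · 0.429 = 0.279743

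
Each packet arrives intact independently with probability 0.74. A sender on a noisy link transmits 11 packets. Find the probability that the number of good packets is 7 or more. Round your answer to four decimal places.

X ~ Binomial(11, 0.74); P(X ≥ 7) = Σ C(11,k) p^k (1−p)^(11−k) over k:
  k=7: C(11,7)·0.74^7·0.26^4 = 0.183244
  k=8: C(11,8)·0.74^8·0.26^3 = 0.260770
  k=9: C(11,9)·0.74^9·0.26^2 = 0.247397
  k=10: C(11,10)·0.74^10·0.26^1 = 0.140826
  k=11: C(11,11)·0.74^11·0.26^0 = 0.036438
Total = 0.868675

0.8687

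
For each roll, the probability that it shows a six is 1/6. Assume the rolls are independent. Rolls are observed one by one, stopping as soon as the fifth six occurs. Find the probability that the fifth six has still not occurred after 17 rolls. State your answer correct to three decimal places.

0.860

Needing more than 17 rolls ⇔ fewer than 5 successes in the first 17. With X ~ Binomial(17, 0.166667), P(Y > 17) = P(X ≤ 4).
  k=0: C(17,0)·0.166667^0·0.833333^17 = 0.04507
  k=1: C(17,1)·0.166667^1·0.833333^16 = 0.15325
  k=2: C(17,2)·0.166667^2·0.833333^15 = 0.24520
  k=3: C(17,3)·0.166667^3·0.833333^14 = 0.24520
  k=4: C(17,4)·0.166667^4·0.833333^13 = 0.17164
P(X ≤ 4) = 0.86036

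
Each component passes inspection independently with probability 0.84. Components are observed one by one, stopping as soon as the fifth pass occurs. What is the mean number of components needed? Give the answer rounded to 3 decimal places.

5.952

Y = total components until the fifth success; negative binomial with r=5, p=0.84.
E[Y] = r / p = 5 / 0.84 = 5.95238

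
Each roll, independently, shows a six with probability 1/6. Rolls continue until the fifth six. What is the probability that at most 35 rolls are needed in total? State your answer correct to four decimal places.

0.7157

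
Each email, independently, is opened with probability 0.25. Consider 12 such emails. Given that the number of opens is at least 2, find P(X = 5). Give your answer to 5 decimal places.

0.12267

X ~ Binomial(12, 0.25). Want P(X=5 | X≥2) = P(X=5) / P(X≥2).
P(X=5) = C(12,5)·0.25^5·0.75^7 = 0.1032414
P(X≥2) = 1 − 0.0316764 − 0.1267054 = 0.8416182
Ratio = 0.1032414 / 0.8416182 = 0.1226702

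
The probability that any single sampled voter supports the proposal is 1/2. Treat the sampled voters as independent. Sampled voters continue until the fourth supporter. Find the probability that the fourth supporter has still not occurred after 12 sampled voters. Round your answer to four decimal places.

0.0730

Needing more than 12 sampled voters ⇔ fewer than 4 successes in the first 12. With X ~ Binomial(12, 0.50), P(Y > 12) = P(X ≤ 3).
  k=0: C(12,0)·0.50^0·0.50^12 = 0.000244
  k=1: C(12,1)·0.50^1·0.50^11 = 0.002930
  k=2: C(12,2)·0.50^2·0.50^10 = 0.016113
  k=3: C(12,3)·0.50^3·0.50^9 = 0.053711
P(X ≤ 3) = 0.072998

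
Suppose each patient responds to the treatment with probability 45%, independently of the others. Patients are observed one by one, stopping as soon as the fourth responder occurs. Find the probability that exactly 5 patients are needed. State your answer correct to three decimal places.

0.090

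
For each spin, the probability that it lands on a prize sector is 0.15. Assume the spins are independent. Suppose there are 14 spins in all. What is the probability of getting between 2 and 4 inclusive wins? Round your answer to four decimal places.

X ~ Binomial(14, 0.15); P(2 ≤ X ≤ 4) = Σ C(14,k) p^k (1−p)^(14−k) over k:
  k=2: C(14,2)·0.15^2·0.85^12 = 0.291240
  k=3: C(14,3)·0.15^3·0.85^11 = 0.205581
  k=4: C(14,4)·0.15^4·0.85^10 = 0.099767
Total = 0.596589

0.5966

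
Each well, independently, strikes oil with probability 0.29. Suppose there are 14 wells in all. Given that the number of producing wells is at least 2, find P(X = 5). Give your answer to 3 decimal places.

X ~ Binomial(14, 0.29). Want P(X=5 | X≥2) = P(X=5) / P(X≥2).
P(X=5) = C(14,5)·0.29^5·0.71^9 = 0.18827
P(X≥2) = 1 − 0.00827 − 0.04730 = 0.94443
Ratio = 0.18827 / 0.94443 = 0.19935

0.199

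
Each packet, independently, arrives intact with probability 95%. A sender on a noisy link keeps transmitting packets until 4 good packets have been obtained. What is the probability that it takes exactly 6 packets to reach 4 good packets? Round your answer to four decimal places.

Y = trial on which the fourth success occurs; negative binomial, r=4, p=0.95.
P(Y=6) = C(5,3) · p^4 · (1−p)^2
= 10 · 0.81451 · 0.0025 = 0.020363

0.0204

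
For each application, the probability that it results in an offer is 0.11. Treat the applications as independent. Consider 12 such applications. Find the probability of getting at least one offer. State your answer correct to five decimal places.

P(at least one) = 1 − P(none) = 1 − (1 − 0.11)^12
= 1 − 0.2469904 = 0.7530096

0.75301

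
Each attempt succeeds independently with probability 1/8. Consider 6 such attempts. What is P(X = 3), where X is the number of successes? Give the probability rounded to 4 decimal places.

X ~ Binomial(n=6, p=0.125).
P(X=3) = C(6,3) · p^3 · (1−p)^3
= 20 · 0.0019531 · 0.66992 = 0.026169

0.0262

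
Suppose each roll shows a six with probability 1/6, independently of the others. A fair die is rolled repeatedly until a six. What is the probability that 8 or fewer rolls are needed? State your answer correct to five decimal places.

Y = number of rolls to the first success; geometric, p = 0.166667.
P(Y ≤ 8) = 1 − (1−p)^8 = 1 − 0.2325680 = 0.7674320

0.76743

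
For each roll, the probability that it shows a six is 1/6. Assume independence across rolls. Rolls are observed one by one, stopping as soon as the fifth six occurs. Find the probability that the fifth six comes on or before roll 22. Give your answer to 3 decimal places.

0.300

Finishing within 22 rolls ⇔ at least 5 successes in the first 22. With X ~ Binomial(22, 0.166667), P(Y ≤ 22) = 1 − P(X ≤ 4).
  k=0: C(22,0)·0.166667^0·0.833333^22 = 0.01811
  k=1: C(22,1)·0.166667^1·0.833333^21 = 0.07970
  k=2: C(22,2)·0.166667^2·0.833333^20 = 0.16737
  k=3: C(22,3)·0.166667^3·0.833333^19 = 0.22316
  k=4: C(22,4)·0.166667^4·0.833333^18 = 0.21201
1 − 0.70036 = 0.29964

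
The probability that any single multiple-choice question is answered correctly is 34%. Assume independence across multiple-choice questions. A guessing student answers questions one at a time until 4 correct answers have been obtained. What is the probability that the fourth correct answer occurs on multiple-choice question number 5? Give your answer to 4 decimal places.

0.0353

Y = trial on which the fourth success occurs; negative binomial, r=4, p=0.34.
P(Y=5) = C(4,3) · p^4 · (1−p)^1
= 4 · 0.013363 · 0.66 = 0.035279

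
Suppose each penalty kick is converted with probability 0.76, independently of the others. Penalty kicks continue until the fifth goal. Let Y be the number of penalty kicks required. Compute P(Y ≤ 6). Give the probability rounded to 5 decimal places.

Finishing within 6 penalty kicks ⇔ at least 5 successes in the first 6. With X ~ Binomial(6, 0.76), P(Y ≤ 6) = 1 − P(X ≤ 4).
  k=0: C(6,0)·0.76^0·0.24^6 = 0.0001911
  k=1: C(6,1)·0.76^1·0.24^5 = 0.0036310
  k=2: C(6,2)·0.76^2·0.24^4 = 0.0287451
  k=3: C(6,3)·0.76^3·0.24^3 = 0.1213681
  k=4: C(6,4)·0.76^4·0.24^2 = 0.2882492
1 − 0.4421844 = 0.5578156

0.55782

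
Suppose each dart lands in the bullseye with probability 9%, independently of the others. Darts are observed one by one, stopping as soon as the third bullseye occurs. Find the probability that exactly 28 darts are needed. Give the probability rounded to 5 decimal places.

0.02421

Y = trial on which the third success occurs; negative binomial, r=3, p=0.09.
P(Y=28) = C(27,2) · p^3 · (1−p)^25
= 351 · 0.000729 · 0.094631 = 0.0242142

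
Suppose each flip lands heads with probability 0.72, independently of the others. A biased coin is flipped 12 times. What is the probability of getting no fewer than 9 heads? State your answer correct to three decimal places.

0.555

X ~ Binomial(12, 0.72); P(X ≥ 9) = Σ C(12,k) p^k (1−p)^(12−k) over k:
  k=9: C(12,9)·0.72^9·0.28^3 = 0.25112
  k=10: C(12,10)·0.72^10·0.28^2 = 0.19372
  k=11: C(12,11)·0.72^11·0.28^1 = 0.09057
  k=12: C(12,12)·0.72^12·0.28^0 = 0.01941
Total = 0.55483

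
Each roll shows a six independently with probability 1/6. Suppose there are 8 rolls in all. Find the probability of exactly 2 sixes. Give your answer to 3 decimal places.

0.260

X ~ Binomial(n=8, p=0.166667).
P(X=2) = C(8,2) · p^2 · (1−p)^6
= 28 · 0.027778 · 0.3349 = 0.26048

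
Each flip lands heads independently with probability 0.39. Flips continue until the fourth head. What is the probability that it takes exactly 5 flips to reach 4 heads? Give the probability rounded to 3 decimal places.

0.056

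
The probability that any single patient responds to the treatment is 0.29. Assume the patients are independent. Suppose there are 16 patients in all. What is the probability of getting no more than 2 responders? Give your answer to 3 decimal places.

0.115

X ~ Binomial(16, 0.29); P(X ≤ 2) = Σ C(16,k) p^k (1−p)^(16−k) over k:
  k=0: C(16,0)·0.29^0·0.71^16 = 0.00417
  k=1: C(16,1)·0.29^1·0.71^15 = 0.02725
  k=2: C(16,2)·0.29^2·0.71^14 = 0.08348
Total = 0.11490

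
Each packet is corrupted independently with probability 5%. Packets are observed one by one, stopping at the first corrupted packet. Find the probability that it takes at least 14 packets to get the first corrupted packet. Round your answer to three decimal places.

Y = number of packets to the first success; geometric, p = 0.05.
P(Y > 13) = P(first 13 all fail) = (1−p)^13 = 0.51334

0.513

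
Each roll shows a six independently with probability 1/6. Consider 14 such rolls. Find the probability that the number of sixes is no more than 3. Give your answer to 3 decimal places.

X ~ Binomial(14, 0.166667); P(X ≤ 3) = Σ C(14,k) p^k (1−p)^(14−k) over k:
  k=0: C(14,0)·0.166667^0·0.833333^14 = 0.07789
  k=1: C(14,1)·0.166667^1·0.833333^13 = 0.21808
  k=2: C(14,2)·0.166667^2·0.833333^12 = 0.28351
  k=3: C(14,3)·0.166667^3·0.833333^11 = 0.22681
Total = 0.80628

0.806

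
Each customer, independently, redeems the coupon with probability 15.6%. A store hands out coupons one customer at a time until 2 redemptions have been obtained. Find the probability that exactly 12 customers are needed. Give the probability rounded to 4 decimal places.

Y = trial on which the second success occurs; negative binomial, r=2, p=0.156.
P(Y=12) = C(11,1) · p^2 · (1−p)^10
= 11 · 0.024336 · 0.18341 = 0.049098

0.0491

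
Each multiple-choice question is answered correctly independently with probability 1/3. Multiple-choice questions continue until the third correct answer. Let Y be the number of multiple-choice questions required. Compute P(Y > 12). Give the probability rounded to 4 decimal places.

0.1811

Needing more than 12 multiple-choice questions ⇔ fewer than 3 successes in the first 12. With X ~ Binomial(12, 0.333333), P(Y > 12) = P(X ≤ 2).
  k=0: C(12,0)·0.333333^0·0.666667^12 = 0.007707
  k=1: C(12,1)·0.333333^1·0.666667^11 = 0.046244
  k=2: C(12,2)·0.333333^2·0.666667^10 = 0.127171
P(X ≤ 2) = 0.181123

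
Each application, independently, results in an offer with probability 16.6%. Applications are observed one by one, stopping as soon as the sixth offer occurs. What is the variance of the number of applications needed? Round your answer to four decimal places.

Y = total applications until the sixth success; negative binomial with r=6, p=0.166.
Var(Y) = r(1−p)/p² = 6·0.834 / 0.166² = 181.593845

181.5938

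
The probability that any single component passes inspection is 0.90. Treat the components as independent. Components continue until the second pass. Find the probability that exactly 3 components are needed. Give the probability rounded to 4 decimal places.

0.1620

Y = trial on which the second success occurs; negative binomial, r=2, p=0.90.
P(Y=3) = C(2,1) · p^2 · (1−p)^1
= 2 · 0.81 · 0.1 = 0.162000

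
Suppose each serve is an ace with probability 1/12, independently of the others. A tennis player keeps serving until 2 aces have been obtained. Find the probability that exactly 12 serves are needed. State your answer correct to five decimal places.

0.03200

Y = trial on which the second success occurs; negative binomial, r=2, p=0.083333.
P(Y=12) = C(11,1) · p^2 · (1−p)^10
= 11 · 0.0069444 · 0.4189 = 0.0319996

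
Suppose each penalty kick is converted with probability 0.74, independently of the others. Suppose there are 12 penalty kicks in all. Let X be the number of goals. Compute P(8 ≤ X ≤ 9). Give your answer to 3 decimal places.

X ~ Binomial(12, 0.74); P(8 ≤ X ≤ 9) = Σ C(12,k) p^k (1−p)^(12−k) over k:
  k=8: C(12,8)·0.74^8·0.26^4 = 0.20340
  k=9: C(12,9)·0.74^9·0.26^3 = 0.25729
Total = 0.46069

0.461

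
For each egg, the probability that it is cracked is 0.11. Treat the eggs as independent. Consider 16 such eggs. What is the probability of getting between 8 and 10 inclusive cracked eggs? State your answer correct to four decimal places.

0.0001

X ~ Binomial(16, 0.11); P(8 ≤ X ≤ 10) = Σ C(16,k) p^k (1−p)^(16−k) over k:
  k=8: C(16,8)·0.11^8·0.89^8 = 0.000109
  k=9: C(16,9)·0.11^9·0.89^7 = 0.000012
  k=10: C(16,10)·0.11^10·0.89^6 = 0.000001
Total = 0.000122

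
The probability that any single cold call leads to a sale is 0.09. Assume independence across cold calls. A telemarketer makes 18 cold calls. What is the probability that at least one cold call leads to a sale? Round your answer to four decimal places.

P(at least one) = 1 − P(none) = 1 − (1 − 0.09)^18
= 1 − 0.183124 = 0.816876

0.8169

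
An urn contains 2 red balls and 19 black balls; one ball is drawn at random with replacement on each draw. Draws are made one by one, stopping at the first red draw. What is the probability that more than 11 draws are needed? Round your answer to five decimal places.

0.33257

Y = number of draws to the first success; geometric, p = 0.095238.
P(Y > 11) = P(first 11 all fail) = (1−p)^11 = 0.3325656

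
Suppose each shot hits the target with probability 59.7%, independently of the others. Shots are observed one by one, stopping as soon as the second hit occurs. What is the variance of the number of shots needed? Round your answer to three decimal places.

2.261

Y = total shots until the second success; negative binomial with r=2, p=0.597.
Var(Y) = r(1−p)/p² = 2·0.403 / 0.597² = 2.26145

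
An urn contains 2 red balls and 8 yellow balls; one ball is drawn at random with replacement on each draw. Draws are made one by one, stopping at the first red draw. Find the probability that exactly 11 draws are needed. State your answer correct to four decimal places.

0.0215

Geometric (trials to first success), p = 0.20.
P(Y = 11) = (1−p)^10 · p = 0.10737 · 0.20 = 0.021475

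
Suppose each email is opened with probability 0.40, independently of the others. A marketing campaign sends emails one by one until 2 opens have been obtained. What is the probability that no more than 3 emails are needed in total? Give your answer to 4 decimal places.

0.3520

Finishing within 3 emails ⇔ at least 2 successes in the first 3. With X ~ Binomial(3, 0.40), P(Y ≤ 3) = 1 − P(X ≤ 1).
  k=0: C(3,0)·0.40^0·0.60^3 = 0.216000
  k=1: C(3,1)·0.40^1·0.60^2 = 0.432000
1 − 0.648000 = 0.352000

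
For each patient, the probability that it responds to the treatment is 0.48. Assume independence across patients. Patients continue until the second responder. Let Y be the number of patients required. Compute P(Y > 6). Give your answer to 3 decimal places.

0.129

Needing more than 6 patients ⇔ fewer than 2 successes in the first 6. With X ~ Binomial(6, 0.48), P(Y > 6) = P(X ≤ 1).
  k=0: C(6,0)·0.48^0·0.52^6 = 0.01977
  k=1: C(6,1)·0.48^1·0.52^5 = 0.10950
P(X ≤ 1) = 0.12927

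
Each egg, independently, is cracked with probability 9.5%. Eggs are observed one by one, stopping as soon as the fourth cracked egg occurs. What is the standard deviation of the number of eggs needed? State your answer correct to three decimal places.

20.028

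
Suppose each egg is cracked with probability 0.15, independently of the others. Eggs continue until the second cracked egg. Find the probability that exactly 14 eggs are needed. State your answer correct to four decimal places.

0.0416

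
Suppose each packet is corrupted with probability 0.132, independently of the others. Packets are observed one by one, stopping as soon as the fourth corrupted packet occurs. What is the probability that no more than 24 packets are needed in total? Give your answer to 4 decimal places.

0.3927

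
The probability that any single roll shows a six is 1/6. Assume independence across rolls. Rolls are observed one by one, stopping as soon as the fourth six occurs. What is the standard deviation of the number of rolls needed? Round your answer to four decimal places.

10.9545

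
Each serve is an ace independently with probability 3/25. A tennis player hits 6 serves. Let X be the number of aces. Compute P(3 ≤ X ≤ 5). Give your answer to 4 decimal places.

0.0261

X ~ Binomial(6, 0.12); P(3 ≤ X ≤ 5) = Σ C(6,k) p^k (1−p)^(6−k) over k:
  k=3: C(6,3)·0.12^3·0.88^3 = 0.023552
  k=4: C(6,4)·0.12^4·0.88^2 = 0.002409
  k=5: C(6,5)·0.12^5·0.88^1 = 0.000131
Total = 0.026092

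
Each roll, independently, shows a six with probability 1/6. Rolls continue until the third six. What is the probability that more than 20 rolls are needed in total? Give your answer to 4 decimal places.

Needing more than 20 rolls ⇔ fewer than 3 successes in the first 20. With X ~ Binomial(20, 0.166667), P(Y > 20) = P(X ≤ 2).
  k=0: C(20,0)·0.166667^0·0.833333^20 = 0.026084
  k=1: C(20,1)·0.166667^1·0.833333^19 = 0.104336
  k=2: C(20,2)·0.166667^2·0.833333^18 = 0.198239
P(X ≤ 2) = 0.328659

0.3287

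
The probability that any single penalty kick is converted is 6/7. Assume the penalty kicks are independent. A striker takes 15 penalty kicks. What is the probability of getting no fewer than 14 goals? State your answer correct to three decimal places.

0.347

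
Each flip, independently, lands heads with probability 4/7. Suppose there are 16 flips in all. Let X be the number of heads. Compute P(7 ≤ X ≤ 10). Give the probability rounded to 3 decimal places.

X ~ Binomial(16, 0.571429); P(7 ≤ X ≤ 10) = Σ C(16,k) p^k (1−p)^(16−k) over k:
  k=7: C(16,7)·0.571429^7·0.428571^9 = 0.11101
  k=8: C(16,8)·0.571429^8·0.428571^8 = 0.16652
  k=9: C(16,9)·0.571429^9·0.428571^7 = 0.19735
  k=10: C(16,10)·0.571429^10·0.428571^6 = 0.18420
Total = 0.65908

0.659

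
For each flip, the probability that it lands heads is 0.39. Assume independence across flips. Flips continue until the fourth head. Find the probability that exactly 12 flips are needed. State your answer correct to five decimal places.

Y = trial on which the fourth success occurs; negative binomial, r=4, p=0.39.
P(Y=12) = C(11,3) · p^4 · (1−p)^8
= 165 · 0.023134 · 0.019171 = 0.0731781

0.07318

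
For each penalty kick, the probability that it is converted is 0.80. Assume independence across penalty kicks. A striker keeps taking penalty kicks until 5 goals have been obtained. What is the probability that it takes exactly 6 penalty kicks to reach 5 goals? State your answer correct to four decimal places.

Y = trial on which the fifth success occurs; negative binomial, r=5, p=0.80.
P(Y=6) = C(5,4) · p^5 · (1−p)^1
= 5 · 0.32768 · 0.2 = 0.327680

0.3277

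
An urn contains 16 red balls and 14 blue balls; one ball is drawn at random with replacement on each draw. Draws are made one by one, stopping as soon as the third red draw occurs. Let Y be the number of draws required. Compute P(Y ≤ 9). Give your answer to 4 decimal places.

Finishing within 9 draws ⇔ at least 3 successes in the first 9. With X ~ Binomial(9, 0.533333), P(Y ≤ 9) = 1 − P(X ≤ 2).
  k=0: C(9,0)·0.533333^0·0.466667^9 = 0.001050
  k=1: C(9,1)·0.533333^1·0.466667^8 = 0.010797
  k=2: C(9,2)·0.533333^2·0.466667^7 = 0.049357
1 − 0.061203 = 0.938797

0.9388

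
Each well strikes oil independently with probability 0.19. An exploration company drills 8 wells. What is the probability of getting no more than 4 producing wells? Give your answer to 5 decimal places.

X ~ Binomial(8, 0.19); P(X ≤ 4) = Σ C(8,k) p^k (1−p)^(8−k) over k:
  k=0: C(8,0)·0.19^0·0.81^8 = 0.1853020
  k=1: C(8,1)·0.19^1·0.81^7 = 0.3477272
  k=2: C(8,2)·0.19^2·0.81^6 = 0.2854798
  k=3: C(8,3)·0.19^3·0.81^5 = 0.1339288
  k=4: C(8,4)·0.19^4·0.81^4 = 0.0392692
Total = 0.9917071

0.99171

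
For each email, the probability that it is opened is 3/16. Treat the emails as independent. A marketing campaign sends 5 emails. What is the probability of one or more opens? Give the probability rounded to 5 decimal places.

P(at least one) = 1 − P(none) = 1 − (1 − 0.1875)^5
= 1 − 0.3540926 = 0.6459074

0.64591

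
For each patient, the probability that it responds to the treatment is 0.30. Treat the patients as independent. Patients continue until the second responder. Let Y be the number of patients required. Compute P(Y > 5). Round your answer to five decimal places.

0.52822

Needing more than 5 patients ⇔ fewer than 2 successes in the first 5. With X ~ Binomial(5, 0.30), P(Y > 5) = P(X ≤ 1).
  k=0: C(5,0)·0.30^0·0.70^5 = 0.1680700
  k=1: C(5,1)·0.30^1·0.70^4 = 0.3601500
P(X ≤ 1) = 0.5282200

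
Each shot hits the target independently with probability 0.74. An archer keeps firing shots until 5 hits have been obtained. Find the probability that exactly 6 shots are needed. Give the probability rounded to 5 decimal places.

Y = trial on which the fifth success occurs; negative binomial, r=5, p=0.74.
P(Y=6) = C(5,4) · p^5 · (1−p)^1
= 5 · 0.2219 · 0.26 = 0.2884709

0.28847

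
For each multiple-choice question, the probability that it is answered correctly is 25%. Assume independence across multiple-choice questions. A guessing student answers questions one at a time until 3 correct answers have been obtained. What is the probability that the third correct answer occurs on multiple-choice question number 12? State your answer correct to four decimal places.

0.0645

Y = trial on which the third success occurs; negative binomial, r=3, p=0.25.
P(Y=12) = C(11,2) · p^3 · (1−p)^9
= 55 · 0.015625 · 0.075085 = 0.064526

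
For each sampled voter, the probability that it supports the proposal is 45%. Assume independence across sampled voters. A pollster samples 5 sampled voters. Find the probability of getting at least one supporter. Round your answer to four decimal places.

0.9497

P(at least one) = 1 − P(none) = 1 − (1 − 0.45)^5
= 1 − 0.050328 = 0.949672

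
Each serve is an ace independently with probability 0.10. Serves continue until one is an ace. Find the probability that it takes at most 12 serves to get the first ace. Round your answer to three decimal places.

Y = number of serves to the first success; geometric, p = 0.10.
P(Y ≤ 12) = 1 − (1−p)^12 = 1 − 0.28243 = 0.71757

0.718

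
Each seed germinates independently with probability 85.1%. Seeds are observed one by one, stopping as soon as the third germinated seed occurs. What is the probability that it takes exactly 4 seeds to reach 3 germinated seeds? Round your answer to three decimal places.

Y = trial on which the third success occurs; negative binomial, r=3, p=0.851.
P(Y=4) = C(3,2) · p^3 · (1−p)^1
= 3 · 0.6163 · 0.149 = 0.27548

0.275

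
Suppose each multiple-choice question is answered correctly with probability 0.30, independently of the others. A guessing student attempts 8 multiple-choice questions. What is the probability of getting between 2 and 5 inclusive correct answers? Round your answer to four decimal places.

X ~ Binomial(8, 0.30); P(2 ≤ X ≤ 5) = Σ C(8,k) p^k (1−p)^(8−k) over k:
  k=2: C(8,2)·0.30^2·0.70^6 = 0.296475
  k=3: C(8,3)·0.30^3·0.70^5 = 0.254122
  k=4: C(8,4)·0.30^4·0.70^4 = 0.136137
  k=5: C(8,5)·0.30^5·0.70^3 = 0.046675
Total = 0.733409

0.7334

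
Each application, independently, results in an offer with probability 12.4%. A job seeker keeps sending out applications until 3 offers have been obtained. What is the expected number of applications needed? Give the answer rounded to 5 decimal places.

24.19355

Y = total applications until the third success; negative binomial with r=3, p=0.124.
E[Y] = r / p = 3 / 0.124 = 24.1935484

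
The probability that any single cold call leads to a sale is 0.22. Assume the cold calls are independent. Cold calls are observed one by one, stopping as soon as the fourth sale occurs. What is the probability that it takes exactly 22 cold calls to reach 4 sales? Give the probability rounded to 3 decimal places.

Y = trial on which the fourth success occurs; negative binomial, r=4, p=0.22.
P(Y=22) = C(21,3) · p^4 · (1−p)^18
= 1330 · 0.0023426 · 0.011421 = 0.03558

0.036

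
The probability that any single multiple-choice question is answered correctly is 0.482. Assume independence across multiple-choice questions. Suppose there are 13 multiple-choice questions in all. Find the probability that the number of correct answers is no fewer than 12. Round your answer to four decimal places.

0.0011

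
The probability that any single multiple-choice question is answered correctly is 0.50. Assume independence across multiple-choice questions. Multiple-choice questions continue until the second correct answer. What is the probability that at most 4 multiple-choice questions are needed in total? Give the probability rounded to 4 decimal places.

0.6875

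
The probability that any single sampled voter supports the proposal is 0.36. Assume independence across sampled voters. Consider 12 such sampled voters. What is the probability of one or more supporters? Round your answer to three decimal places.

0.995

P(at least one) = 1 − P(none) = 1 − (1 − 0.36)^12
= 1 − 0.00472 = 0.99528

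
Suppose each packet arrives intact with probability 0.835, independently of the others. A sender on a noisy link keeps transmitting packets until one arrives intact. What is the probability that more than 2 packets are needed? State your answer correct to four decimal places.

0.0272

Y = number of packets to the first success; geometric, p = 0.835.
P(Y > 2) = P(first 2 all fail) = (1−p)^2 = 0.027225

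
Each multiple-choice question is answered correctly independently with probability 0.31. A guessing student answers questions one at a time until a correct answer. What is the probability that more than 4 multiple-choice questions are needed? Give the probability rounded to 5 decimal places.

Y = number of multiple-choice questions to the first success; geometric, p = 0.31.
P(Y > 4) = P(first 4 all fail) = (1−p)^4 = 0.2266712

0.22667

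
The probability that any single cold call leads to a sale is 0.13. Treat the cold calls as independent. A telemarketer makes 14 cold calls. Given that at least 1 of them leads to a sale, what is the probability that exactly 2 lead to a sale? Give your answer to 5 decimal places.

0.33716

X ~ Binomial(14, 0.13). Want P(X=2 | X≥1) = P(X=2) / P(X≥1).
P(X=2) = C(14,2)·0.13^2·0.87^12 = 0.2891739
P(X≥1) = 1 − 0.1423212 = 0.8576788
Ratio = 0.2891739 / 0.8576788 = 0.3371588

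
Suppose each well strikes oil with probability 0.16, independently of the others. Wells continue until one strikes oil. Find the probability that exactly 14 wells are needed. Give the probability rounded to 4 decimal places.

Geometric (trials to first success), p = 0.16.
P(Y = 14) = (1−p)^13 · p = 0.10366 · 0.16 = 0.016586

0.0166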